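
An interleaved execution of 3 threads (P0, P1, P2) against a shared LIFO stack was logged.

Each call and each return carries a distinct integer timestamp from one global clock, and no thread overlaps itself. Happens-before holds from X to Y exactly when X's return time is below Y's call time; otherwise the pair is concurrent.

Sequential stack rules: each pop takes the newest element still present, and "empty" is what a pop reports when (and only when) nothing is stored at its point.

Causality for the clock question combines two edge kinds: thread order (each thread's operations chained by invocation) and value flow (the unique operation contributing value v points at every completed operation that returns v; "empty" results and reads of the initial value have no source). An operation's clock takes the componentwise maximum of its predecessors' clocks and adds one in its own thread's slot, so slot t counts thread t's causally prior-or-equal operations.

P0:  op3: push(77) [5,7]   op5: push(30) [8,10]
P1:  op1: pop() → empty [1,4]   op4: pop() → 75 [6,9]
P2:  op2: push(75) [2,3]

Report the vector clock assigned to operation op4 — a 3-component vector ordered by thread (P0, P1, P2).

invoked at 2, op2 has no predecessors; its own P2 bump gives (0, 0, 1)
invoked at 1, op1 has no predecessors; its own P1 bump gives (0, 1, 0)
invoked at 5, op3 has no predecessors; its own P0 bump gives (1, 0, 0)
merge at op5 (invoked 8): VC(op3)=(1, 0, 0), own-thread bump on P0 → (2, 0, 0)
merge at op4 (invoked 6): VC(op1)=(0, 1, 0), VC(op2)=(0, 0, 1), own-thread bump on P1 → (0, 2, 1)
target: VC(op4) = (0, 2, 1)

(0, 2, 1)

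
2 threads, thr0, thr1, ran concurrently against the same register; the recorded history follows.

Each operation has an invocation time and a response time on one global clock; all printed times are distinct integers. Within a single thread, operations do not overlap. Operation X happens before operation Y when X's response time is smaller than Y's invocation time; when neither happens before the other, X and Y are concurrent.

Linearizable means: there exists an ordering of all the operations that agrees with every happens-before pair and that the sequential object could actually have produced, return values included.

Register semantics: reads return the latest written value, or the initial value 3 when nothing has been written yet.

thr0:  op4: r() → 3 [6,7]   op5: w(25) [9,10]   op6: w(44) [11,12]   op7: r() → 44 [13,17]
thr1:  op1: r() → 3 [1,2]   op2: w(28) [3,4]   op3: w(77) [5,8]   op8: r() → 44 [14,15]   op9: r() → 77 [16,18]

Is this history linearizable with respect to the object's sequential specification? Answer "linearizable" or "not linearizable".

events 1..6 are fine; event 7 — the response of op4 at time 7 — makes the prefix non-linearizable
the completed operations (3 total) allow one real-time order; the register replay rejects it
no completion choice of the 1 pending operation (op3) rescues it — every subset was tried
one such order, op1, op2, op4 (pending dropped), breaks at step 3 where op4 r() → 3 is illegal

not linearizable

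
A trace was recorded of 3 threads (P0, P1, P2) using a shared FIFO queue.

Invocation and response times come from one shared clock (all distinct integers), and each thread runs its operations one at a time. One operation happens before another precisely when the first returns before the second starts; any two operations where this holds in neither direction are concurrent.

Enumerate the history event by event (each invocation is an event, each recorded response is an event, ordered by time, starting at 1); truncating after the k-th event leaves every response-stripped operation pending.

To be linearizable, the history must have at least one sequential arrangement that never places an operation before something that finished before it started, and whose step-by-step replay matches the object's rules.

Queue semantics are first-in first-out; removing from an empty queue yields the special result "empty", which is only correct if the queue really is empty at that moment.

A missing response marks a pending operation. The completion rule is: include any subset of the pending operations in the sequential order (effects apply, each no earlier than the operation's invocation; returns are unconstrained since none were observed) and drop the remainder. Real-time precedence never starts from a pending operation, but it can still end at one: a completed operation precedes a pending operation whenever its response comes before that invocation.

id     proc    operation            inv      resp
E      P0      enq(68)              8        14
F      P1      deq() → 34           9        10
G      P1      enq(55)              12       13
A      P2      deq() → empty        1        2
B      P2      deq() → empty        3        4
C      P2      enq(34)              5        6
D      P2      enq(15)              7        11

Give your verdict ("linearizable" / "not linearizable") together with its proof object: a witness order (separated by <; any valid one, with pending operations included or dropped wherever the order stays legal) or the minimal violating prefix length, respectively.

1. A deq() → empty, leaving queue <>
2. B deq() → empty, leaving queue <>
3. C enq(34), leaving queue <34>
4. D enq(15), leaving queue <34,15>
5. E enq(68), leaving queue <34,15,68>
6. F deq() → 34, leaving queue <15,68>
7. G enq(55), leaving queue <15,68,55>

linearizable — witness: A < B < C < D < E < F < G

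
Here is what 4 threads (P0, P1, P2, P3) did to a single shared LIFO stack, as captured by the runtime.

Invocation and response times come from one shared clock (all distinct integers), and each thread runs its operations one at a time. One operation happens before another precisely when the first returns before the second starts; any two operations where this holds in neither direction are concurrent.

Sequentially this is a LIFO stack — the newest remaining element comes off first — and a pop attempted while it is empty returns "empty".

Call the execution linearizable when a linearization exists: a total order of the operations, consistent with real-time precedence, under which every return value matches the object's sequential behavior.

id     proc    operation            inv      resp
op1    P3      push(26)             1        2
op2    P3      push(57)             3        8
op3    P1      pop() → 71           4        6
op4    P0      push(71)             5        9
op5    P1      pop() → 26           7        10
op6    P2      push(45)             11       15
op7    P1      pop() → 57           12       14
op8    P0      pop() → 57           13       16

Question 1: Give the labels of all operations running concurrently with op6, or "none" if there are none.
op6 spans [11,15]; an op avoiding the whole window 11..15 is ordered, any other is concurrent
op1 [1,2]: before
op2 [3,8]: before
op3 [4,6]: before
op4 [5,9]: before
op5 [7,10]: before
op7 [12,14]: concurrent
op8 [13,16]: concurrent

op7, op8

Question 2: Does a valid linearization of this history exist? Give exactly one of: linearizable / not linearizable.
events 1..15 are fine; event 16 — the response of op8 at time 16 — makes the prefix non-linearizable
the 8 completed operations admit 72 real-time orders; each fails the LIFO stack replay
sample order op1, op2, op3, op4, op5, op6, op7, op8 stalls at step 3 — op3 pop() → 71 has no legal effect
sample order op1, op2, op3, op4, op5, op6, op8, op7 stalls at step 3 — op3 pop() → 71 has no legal effect

not linearizable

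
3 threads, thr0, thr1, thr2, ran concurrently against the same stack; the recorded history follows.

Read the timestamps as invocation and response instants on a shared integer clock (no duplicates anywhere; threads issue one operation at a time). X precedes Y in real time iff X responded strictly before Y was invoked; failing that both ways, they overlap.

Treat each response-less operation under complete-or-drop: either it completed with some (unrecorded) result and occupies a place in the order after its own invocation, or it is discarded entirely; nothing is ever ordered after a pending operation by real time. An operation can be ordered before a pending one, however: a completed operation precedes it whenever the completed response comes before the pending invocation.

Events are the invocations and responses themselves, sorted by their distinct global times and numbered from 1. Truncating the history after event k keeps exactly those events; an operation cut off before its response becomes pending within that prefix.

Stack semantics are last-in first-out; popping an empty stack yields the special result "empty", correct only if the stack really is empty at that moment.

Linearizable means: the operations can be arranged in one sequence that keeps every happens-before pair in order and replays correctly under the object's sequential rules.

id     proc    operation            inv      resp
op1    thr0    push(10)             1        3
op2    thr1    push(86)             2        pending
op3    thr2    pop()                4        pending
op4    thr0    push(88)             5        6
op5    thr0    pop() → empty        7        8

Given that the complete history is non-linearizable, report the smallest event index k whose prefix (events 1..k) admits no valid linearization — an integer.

8

events 1..7 are linearizable; a witness order is op1, op2, op3, op4:
step 1: op1 push(10) — stack <10>
step 2: op2 push(86) (pending, included) — stack <10,86>
step 3: op3 pop() (pending, included) — stack <10>
step 4: op4 push(88) — stack <10,88>
include event 8 — op5 responding at 8 — and every candidate order breaks
including or dropping the 2 pending operations (op2, op3) in any combination fails
e.g. op1, op4, op5 (pending dropped): illegal at step 3, since op5 pop() → empty cannot apply there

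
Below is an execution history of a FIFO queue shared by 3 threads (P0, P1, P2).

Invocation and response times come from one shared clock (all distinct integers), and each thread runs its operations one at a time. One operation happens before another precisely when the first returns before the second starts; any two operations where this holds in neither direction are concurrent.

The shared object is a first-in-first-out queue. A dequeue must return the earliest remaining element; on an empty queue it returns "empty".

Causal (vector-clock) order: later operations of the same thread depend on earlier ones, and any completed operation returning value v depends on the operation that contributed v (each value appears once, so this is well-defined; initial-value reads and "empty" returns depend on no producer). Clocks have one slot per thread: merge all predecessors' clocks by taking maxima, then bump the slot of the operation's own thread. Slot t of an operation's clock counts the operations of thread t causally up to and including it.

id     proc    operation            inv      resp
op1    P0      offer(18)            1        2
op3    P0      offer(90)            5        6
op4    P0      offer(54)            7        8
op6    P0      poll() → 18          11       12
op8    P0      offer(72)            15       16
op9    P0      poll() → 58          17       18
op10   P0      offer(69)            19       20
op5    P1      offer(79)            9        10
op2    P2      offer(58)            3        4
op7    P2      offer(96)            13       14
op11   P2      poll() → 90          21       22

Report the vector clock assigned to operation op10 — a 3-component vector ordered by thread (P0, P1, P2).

no predecessors for op2 (invoked 3): P2 increments from zero → (0, 0, 1)
no predecessors for op5 (invoked 9): P1 increments from zero → (0, 1, 0)
no predecessors for op1 (invoked 1): P0 increments from zero → (1, 0, 0)
from VC(op2)=(0, 0, 1), op7 (invoked 13) maxes components and bumps P2 → (0, 0, 2)
from VC(op1)=(1, 0, 0), op3 (invoked 5) maxes components and bumps P0 → (2, 0, 0)
from VC(op3)=(2, 0, 0), op4 (invoked 7) maxes components and bumps P0 → (3, 0, 0)
from VC(op1)=(1, 0, 0), VC(op4)=(3, 0, 0), op6 (invoked 11) maxes components and bumps P0 → (4, 0, 0)
from VC(op3)=(2, 0, 0), VC(op7)=(0, 0, 2), op11 (invoked 21) maxes components and bumps P2 → (2, 0, 3)
from VC(op6)=(4, 0, 0), op8 (invoked 15) maxes components and bumps P0 → (5, 0, 0)
from VC(op2)=(0, 0, 1), VC(op8)=(5, 0, 0), op9 (invoked 17) maxes components and bumps P0 → (6, 0, 1)
from VC(op9)=(6, 0, 1), op10 (invoked 19) maxes components and bumps P0 → (7, 0, 1)
target: VC(op10) = (7, 0, 1)

(7, 0, 1)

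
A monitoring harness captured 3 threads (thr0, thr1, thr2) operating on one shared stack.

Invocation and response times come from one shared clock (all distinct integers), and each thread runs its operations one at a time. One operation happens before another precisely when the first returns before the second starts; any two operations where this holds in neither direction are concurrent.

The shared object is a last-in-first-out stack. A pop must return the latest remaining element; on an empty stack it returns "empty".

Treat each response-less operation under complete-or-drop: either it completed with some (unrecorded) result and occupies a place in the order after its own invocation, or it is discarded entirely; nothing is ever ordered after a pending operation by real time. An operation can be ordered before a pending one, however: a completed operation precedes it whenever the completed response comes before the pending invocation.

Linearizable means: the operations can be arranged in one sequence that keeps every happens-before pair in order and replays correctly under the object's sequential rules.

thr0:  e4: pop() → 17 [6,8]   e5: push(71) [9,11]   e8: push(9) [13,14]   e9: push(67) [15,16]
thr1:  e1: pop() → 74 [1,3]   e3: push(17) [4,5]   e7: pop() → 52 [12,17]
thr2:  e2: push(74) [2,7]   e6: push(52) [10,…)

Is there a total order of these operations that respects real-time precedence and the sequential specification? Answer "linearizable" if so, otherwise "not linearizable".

linearizable

a witness: e2, e1, e3, e4, e5, e6, e7, e8, e9
step 1: e2 push(74) — stack <74>
step 2: e1 pop() → 74 — stack <>
step 3: e3 push(17) — stack <17>
step 4: e4 pop() → 17 — stack <>
step 5: e5 push(71) — stack <71>
step 6: e6 push(52) (pending, included) — stack <71,52>
step 7: e7 pop() → 52 — stack <71>
step 8: e8 push(9) — stack <71,9>
step 9: e9 push(67) — stack <71,9,67>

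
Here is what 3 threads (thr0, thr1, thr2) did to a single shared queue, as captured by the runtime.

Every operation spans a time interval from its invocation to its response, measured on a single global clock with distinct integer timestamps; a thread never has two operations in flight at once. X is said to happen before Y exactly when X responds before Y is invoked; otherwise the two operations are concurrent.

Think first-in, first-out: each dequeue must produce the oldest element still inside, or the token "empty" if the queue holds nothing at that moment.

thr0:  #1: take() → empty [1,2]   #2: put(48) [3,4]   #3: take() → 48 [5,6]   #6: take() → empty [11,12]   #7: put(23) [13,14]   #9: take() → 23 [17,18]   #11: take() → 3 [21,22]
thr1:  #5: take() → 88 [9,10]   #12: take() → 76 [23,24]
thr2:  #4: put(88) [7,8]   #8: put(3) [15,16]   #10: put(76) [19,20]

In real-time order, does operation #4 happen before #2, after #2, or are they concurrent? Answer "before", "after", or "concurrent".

after

#4 spans [7,8], #2 spans [3,4]
resp(#2)=4 < inv(#4)=7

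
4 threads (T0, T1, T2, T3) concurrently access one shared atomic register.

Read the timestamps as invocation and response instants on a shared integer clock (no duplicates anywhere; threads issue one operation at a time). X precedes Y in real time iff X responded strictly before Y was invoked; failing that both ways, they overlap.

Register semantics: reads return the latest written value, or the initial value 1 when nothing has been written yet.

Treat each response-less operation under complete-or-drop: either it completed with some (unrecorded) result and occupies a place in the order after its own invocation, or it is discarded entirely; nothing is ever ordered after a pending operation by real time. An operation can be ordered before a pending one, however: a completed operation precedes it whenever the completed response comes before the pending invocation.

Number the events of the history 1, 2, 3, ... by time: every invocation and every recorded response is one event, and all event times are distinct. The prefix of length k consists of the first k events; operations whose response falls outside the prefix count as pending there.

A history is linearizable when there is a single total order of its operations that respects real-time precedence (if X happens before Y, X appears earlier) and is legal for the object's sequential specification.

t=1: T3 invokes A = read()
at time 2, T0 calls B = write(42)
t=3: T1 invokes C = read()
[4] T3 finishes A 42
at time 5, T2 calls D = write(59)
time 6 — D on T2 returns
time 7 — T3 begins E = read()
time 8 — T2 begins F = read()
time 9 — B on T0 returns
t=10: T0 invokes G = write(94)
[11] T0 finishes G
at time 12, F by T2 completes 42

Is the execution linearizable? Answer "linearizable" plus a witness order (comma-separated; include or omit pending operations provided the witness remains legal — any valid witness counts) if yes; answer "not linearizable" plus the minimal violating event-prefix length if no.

events 1..11 are fine; event 12 — the response of F at time 12 — makes the prefix non-linearizable
checked exhaustively: 7 real-time-consistent orders of 5 completed operations, zero legal atomic register replays
no completion choice of the 2 pending operations (C, E) rescues it — every subset was tried
sample order A, B, D, F, G (pending dropped) stalls at step 1 — A read() → 42 has no legal effect
sample order A, B, D, G, F (pending dropped) stalls at step 1 — A read() → 42 has no legal effect

not linearizable — minimal violating prefix: 12 events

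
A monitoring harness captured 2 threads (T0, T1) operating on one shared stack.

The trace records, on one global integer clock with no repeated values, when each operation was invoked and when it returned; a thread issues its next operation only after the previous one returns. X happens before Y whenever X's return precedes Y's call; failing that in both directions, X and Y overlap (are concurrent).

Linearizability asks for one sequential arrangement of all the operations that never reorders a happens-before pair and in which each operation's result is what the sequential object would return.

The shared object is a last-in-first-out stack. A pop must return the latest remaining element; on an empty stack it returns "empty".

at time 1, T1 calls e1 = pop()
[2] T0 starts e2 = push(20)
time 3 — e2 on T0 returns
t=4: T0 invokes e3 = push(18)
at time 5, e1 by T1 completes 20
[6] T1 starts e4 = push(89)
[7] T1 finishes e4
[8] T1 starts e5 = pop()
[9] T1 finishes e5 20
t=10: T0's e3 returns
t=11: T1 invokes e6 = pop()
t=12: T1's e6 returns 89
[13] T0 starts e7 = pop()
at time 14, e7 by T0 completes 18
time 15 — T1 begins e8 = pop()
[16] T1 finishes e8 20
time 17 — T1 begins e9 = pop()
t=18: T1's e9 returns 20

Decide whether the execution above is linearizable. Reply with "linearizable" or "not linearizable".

through event 8 a valid linearization exists; event 9 (e5 responding at time 9) ends that
2 orders of the 4 completed stack ops respect real time; none is legal
completion choices over the 1 pending operation (e3) were checked; none helps
for example e1, e2, e4, e5 (pending dropped) fails at step 1: e1 pop() → 20 is not legal there
for example e2, e1, e4, e5 (pending dropped) fails at step 4: e5 pop() → 20 is not legal there

not linearizable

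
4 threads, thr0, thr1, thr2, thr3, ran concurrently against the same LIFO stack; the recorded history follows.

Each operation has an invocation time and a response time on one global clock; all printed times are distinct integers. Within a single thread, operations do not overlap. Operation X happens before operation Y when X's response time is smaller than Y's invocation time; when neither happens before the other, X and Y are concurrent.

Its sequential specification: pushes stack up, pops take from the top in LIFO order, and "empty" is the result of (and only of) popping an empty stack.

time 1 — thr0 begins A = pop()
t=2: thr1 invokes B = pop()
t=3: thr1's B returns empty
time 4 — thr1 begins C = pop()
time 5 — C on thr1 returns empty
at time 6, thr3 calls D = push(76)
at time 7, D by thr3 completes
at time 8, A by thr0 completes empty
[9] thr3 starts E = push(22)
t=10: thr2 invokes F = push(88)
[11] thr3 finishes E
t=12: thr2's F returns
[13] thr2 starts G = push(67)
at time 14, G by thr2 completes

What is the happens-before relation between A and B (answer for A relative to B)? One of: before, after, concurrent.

A spans [1,8], B spans [2,3]
the intervals overlap in both directions

concurrent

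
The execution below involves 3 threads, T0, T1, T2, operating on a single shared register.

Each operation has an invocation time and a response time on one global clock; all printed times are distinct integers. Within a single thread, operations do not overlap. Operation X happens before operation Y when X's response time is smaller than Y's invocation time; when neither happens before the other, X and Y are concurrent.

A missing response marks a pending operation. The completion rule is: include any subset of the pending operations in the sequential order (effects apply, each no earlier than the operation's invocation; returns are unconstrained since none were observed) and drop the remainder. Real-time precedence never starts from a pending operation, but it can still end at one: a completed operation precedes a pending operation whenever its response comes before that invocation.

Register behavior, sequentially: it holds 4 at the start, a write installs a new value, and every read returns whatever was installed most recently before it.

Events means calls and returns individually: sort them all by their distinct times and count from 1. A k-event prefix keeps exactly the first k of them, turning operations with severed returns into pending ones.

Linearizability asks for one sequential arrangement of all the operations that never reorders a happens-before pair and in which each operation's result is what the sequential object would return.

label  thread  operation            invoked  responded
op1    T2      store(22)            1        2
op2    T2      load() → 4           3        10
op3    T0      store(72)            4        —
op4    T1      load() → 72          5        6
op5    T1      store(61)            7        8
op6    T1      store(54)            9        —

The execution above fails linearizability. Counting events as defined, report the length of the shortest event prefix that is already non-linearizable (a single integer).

a valid linearization of events 1..9 exists, for instance op1, op2, op3, op4, op5:
after step 1 (op1 store(22)): value 22
after step 2 (op2 load() (pending, included)): value 22
after step 3 (op3 store(72) (pending, included)): value 72
after step 4 (op4 load() → 72): value 72
after step 5 (op5 store(61)): value 61
with event 10 included (op2 responding at time 10), all real-time-consistent orders fail
no completion choice of the 2 pending operations (op3, op6) rescues it — every subset was tried
for example op1, op2, op4, op5 (pending dropped) fails at step 2: op2 load() → 4 is not legal there
for example op1, op4, op2, op5 (pending dropped) fails at step 2: op4 load() → 72 is not legal there

10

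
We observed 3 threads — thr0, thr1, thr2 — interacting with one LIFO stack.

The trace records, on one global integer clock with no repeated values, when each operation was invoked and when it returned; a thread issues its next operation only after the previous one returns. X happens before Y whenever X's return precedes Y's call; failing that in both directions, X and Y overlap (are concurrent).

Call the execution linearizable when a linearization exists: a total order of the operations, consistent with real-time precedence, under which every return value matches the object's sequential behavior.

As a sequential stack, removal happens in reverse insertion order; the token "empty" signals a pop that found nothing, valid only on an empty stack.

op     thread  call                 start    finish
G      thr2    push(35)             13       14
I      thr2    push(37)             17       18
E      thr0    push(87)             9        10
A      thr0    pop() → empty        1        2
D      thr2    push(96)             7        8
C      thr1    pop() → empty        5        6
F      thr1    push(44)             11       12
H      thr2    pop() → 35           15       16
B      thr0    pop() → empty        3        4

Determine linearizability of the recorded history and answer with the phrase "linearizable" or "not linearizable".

linearizable

a witness: A, B, C, D, E, F, G, H, I
after step 1 (A pop() → empty): stack <>
after step 2 (B pop() → empty): stack <>
after step 3 (C pop() → empty): stack <>
after step 4 (D push(96)): stack <96>
after step 5 (E push(87)): stack <96,87>
after step 6 (F push(44)): stack <96,87,44>
after step 7 (G push(35)): stack <96,87,44,35>
after step 8 (H pop() → 35): stack <96,87,44>
after step 9 (I push(37)): stack <96,87,44,37>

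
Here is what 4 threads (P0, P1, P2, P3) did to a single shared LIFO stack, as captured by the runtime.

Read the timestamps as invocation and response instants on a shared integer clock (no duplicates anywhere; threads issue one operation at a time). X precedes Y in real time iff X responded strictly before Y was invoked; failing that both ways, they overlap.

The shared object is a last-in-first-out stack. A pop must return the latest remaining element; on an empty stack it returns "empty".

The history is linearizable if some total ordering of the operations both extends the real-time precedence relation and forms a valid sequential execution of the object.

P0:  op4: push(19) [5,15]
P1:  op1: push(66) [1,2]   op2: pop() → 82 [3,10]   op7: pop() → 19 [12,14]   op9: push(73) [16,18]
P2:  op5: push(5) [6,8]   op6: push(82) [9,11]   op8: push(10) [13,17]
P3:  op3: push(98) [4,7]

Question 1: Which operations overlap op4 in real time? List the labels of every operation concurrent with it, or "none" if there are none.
op2, op3, op5, op6, op7, op8

concurrent with op4 ([5,15]): every op whose interval crosses 5..15
op1 [1,2]: before
op2 [3,10]: concurrent
op3 [4,7]: concurrent
op5 [6,8]: concurrent
op6 [9,11]: concurrent
op7 [12,14]: concurrent
op8 [13,17]: concurrent
op9 [16,18]: after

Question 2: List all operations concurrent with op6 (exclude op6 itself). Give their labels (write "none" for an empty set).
op2, op4

overlap test against op6 [9,11]: concurrent iff the interval meets 9..11
op1 [1,2]: before
op2 [3,10]: concurrent
op3 [4,7]: before
op4 [5,15]: concurrent
op5 [6,8]: before
op7 [12,14]: after
op8 [13,17]: after
op9 [16,18]: after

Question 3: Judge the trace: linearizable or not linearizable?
linearizable

a witness: op1, op3, op5, op4, op6, op2, op7, op8, op9
1. op1 push(66), leaving stack <66>
2. op3 push(98), leaving stack <66,98>
3. op5 push(5), leaving stack <66,98,5>
4. op4 push(19), leaving stack <66,98,5,19>
5. op6 push(82), leaving stack <66,98,5,19,82>
6. op2 pop() → 82, leaving stack <66,98,5,19>
7. op7 pop() → 19, leaving stack <66,98,5>
8. op8 push(10), leaving stack <66,98,5,10>
9. op9 push(73), leaving stack <66,98,5,10,73>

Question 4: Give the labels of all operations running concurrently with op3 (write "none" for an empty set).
op2, op4, op5

op3 spans [4,7]; an op avoiding the whole window 4..7 is ordered, any other is concurrent
op1 [1,2]: before
op2 [3,10]: concurrent
op4 [5,15]: concurrent
op5 [6,8]: concurrent
op6 [9,11]: after
op7 [12,14]: after
op8 [13,17]: after
op9 [16,18]: after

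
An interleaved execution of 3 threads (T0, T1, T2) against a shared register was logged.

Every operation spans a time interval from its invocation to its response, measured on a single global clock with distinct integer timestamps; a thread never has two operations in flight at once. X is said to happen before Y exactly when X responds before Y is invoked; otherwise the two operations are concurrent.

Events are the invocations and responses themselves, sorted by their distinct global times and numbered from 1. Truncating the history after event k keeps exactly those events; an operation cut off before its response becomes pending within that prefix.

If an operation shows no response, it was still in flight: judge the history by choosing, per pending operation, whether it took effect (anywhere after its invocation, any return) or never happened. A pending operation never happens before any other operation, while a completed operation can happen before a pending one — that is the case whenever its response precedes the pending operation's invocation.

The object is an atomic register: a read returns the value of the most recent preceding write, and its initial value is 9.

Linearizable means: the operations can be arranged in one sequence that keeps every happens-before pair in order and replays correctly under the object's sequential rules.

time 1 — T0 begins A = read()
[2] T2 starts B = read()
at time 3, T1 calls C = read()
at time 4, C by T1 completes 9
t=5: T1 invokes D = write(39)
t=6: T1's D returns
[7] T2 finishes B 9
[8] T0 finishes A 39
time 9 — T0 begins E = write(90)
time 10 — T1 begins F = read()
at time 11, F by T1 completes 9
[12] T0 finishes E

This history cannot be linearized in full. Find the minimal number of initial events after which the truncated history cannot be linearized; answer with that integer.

one valid order for events 1..10 is B, C, D, A:
step 1: B read() → 9 — value 9
step 2: C read() → 9 — value 9
step 3: D write(39) — value 39
step 4: A read() → 39 — value 39
with event 11 included (F responding at time 11), all real-time-consistent orders fail
including or dropping the 1 pending operation (E) in any combination fails
sample order A, B, C, D, F (pending dropped) stalls at step 1 — A read() → 39 has no legal effect
sample order A, C, B, D, F (pending dropped) stalls at step 1 — A read() → 39 has no legal effect

11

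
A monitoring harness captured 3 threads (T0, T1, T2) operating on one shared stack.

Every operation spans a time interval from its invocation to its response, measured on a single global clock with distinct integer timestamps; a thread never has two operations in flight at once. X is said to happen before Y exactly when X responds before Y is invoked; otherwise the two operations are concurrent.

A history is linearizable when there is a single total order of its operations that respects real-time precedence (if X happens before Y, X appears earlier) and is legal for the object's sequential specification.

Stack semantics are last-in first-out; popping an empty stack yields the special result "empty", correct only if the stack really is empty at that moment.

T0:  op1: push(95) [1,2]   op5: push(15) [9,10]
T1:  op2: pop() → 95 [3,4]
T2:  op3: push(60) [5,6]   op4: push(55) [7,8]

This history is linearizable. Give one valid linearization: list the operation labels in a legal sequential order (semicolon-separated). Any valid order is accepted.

after step 1 (op1 push(95)): stack <95>
after step 2 (op2 pop() → 95): stack <>
after step 3 (op3 push(60)): stack <60>
after step 4 (op4 push(55)): stack <60,55>
after step 5 (op5 push(15)): stack <60,55,15>

op1; op2; op3; op4; op5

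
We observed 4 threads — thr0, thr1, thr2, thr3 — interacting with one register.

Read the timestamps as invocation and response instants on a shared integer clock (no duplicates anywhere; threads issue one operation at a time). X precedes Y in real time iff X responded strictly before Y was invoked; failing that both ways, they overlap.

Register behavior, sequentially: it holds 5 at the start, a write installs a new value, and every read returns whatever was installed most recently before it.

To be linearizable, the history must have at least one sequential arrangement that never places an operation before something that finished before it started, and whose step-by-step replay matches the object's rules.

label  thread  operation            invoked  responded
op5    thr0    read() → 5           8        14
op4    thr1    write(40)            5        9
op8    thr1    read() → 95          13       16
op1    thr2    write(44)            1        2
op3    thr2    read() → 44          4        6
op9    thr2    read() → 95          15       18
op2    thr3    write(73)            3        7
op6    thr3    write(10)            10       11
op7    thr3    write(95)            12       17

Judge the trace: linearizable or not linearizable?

not linearizable

cut after 13 events: linearizable; cut after 14 events (op5 responds, time 14): not linearizable
6 completed operations, 14 real-time-consistent orders — every register replay fails
include/drop combinations of the 2 pending operations (op7, op8) were all tried; none helps
sample order op1, op2, op3, op4, op5, op6 (pending dropped) stalls at step 3 — op3 read() → 44 has no legal effect
sample order op1, op2, op3, op4, op6, op5 (pending dropped) stalls at step 3 — op3 read() → 44 has no legal effect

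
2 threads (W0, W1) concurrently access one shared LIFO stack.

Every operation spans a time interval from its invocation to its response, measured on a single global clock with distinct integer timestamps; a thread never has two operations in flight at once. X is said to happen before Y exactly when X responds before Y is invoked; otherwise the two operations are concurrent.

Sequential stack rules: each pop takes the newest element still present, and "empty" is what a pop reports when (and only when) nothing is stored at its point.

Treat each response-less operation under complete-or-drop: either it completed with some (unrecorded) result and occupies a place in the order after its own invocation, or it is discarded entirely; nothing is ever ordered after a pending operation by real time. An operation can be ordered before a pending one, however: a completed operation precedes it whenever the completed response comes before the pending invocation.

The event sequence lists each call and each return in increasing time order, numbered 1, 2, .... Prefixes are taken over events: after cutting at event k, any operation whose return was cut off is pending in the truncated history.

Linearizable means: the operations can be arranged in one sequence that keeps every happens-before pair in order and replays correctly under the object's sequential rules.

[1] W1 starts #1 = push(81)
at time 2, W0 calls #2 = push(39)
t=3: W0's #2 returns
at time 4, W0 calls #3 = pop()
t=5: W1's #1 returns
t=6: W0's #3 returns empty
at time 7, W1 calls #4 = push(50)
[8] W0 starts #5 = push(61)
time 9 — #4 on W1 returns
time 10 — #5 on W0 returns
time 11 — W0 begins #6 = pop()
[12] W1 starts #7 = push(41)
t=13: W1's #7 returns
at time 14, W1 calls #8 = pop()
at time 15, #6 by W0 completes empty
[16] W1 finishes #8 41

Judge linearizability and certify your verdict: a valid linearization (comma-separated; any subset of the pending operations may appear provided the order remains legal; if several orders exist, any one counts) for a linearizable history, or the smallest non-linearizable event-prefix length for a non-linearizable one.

not linearizable — minimal violating prefix: 6 events

events 1..5 are fine; event 6 — the response of #3 at time 6 — makes the prefix non-linearizable
3 orders of the 3 completed LIFO stack ops respect real time; none is legal
take #1, #2, #3: step 3 already fails, because #3 pop() → empty cannot occur there
take #2, #1, #3: step 3 already fails, because #3 pop() → empty cannot occur there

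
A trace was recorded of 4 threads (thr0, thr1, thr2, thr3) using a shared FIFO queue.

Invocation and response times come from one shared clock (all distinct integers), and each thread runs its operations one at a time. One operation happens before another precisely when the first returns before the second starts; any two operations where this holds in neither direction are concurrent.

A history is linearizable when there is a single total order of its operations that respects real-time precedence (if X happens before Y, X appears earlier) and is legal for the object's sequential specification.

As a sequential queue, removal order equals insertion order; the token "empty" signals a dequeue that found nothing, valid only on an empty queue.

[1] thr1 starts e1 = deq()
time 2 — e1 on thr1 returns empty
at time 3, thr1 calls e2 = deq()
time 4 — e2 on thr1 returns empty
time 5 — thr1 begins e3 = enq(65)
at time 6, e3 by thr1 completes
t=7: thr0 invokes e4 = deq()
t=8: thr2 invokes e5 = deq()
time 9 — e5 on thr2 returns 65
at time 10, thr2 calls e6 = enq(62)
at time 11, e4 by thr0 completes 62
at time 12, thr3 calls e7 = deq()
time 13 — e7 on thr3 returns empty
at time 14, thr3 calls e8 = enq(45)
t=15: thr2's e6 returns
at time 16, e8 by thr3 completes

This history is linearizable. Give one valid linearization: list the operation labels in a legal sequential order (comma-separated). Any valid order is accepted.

e1, e2, e3, e5, e6, e4, e7, e8

after step 1 (e1 deq() → empty): queue <>
after step 2 (e2 deq() → empty): queue <>
after step 3 (e3 enq(65)): queue <65>
after step 4 (e5 deq() → 65): queue <>
after step 5 (e6 enq(62)): queue <62>
after step 6 (e4 deq() → 62): queue <>
after step 7 (e7 deq() → empty): queue <>
after step 8 (e8 enq(45)): queue <45>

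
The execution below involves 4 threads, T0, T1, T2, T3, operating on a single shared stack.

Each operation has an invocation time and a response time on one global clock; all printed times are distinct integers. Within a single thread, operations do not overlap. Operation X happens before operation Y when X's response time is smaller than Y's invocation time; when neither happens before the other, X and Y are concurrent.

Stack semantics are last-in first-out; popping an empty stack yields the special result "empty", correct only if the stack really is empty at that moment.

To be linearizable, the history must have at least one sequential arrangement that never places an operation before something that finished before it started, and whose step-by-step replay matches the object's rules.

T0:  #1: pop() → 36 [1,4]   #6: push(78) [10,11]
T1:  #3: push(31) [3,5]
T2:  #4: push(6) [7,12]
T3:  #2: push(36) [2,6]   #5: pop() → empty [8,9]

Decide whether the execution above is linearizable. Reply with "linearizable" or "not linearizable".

not linearizable

the violation lands at event 9, #5's response at time 9: events 1..8 linearize, events 1..9 do not
4 completed operations, 6 real-time-consistent orders — every stack replay fails
completion choices over the 1 pending operation (#4) were checked; none helps
for example #1, #2, #3, #5 (pending dropped) fails at step 1: #1 pop() → 36 is not legal there
for example #1, #3, #2, #5 (pending dropped) fails at step 1: #1 pop() → 36 is not legal there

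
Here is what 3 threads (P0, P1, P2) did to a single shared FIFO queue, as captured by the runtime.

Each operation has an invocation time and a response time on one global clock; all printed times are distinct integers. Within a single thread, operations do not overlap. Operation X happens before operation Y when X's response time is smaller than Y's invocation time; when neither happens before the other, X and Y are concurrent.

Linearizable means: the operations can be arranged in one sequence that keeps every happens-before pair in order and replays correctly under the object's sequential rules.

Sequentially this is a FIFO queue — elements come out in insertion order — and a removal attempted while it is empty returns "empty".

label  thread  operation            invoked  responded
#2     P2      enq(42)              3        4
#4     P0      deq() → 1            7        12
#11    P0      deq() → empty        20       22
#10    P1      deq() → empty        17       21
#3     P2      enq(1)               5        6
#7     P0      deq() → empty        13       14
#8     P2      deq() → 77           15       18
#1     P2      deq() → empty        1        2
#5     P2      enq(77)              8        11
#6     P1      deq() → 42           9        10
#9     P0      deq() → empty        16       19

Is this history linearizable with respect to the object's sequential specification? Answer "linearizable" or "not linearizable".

already the first 14 events (up to #7's response at time 14) admit no linearization; the first 13 still do
the 7 completed operations admit 6 real-time orders; each fails the FIFO queue replay
for example #1, #2, #3, #4, #5, #6, #7 fails at step 4: #4 deq() → 1 is not legal there
for example #1, #2, #3, #4, #6, #5, #7 fails at step 4: #4 deq() → 1 is not legal there

not linearizable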